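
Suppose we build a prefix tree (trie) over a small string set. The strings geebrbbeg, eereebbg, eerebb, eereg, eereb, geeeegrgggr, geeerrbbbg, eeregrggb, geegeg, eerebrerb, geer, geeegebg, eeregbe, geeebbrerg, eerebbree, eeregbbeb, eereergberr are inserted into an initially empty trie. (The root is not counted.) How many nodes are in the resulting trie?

70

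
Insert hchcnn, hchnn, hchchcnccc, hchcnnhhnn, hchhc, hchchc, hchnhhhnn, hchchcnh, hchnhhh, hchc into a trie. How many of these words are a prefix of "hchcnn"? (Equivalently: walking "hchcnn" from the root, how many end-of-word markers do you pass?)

2

Check each prefix of "hchcnn" against the stored set — each match is an end-marker on the path.
Prefixes of the query that are stored words: "hchc", "hchcnn"
Count: 2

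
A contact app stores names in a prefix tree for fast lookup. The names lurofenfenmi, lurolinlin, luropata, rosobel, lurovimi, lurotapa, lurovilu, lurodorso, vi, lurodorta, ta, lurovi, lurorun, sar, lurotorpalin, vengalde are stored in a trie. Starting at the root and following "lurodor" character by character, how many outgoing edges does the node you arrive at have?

2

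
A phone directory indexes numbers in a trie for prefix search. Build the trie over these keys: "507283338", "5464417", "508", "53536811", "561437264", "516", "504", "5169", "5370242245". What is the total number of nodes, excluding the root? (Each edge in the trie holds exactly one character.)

For each word, the new-node count is its length minus the longest prefix already in the trie:
  "507283338" → 9 new (5, 0, 7, 2, 8, 3, 3, 3, 8)
  "5464417" → prefix "5" already present; 6 new (4, 6, 4, 4, 1, 7)
  "508" → prefix "50" already present; 1 new (8)
  "53536811" → prefix "5" already present; 7 new (3, 5, 3, 6, 8, 1, 1)
  "561437264" → prefix "5" already present; 8 new (6, 1, 4, 3, 7, 2, 6, 4)
  "516" → prefix "5" already present; 2 new (1, 6)
  "504" → prefix "50" already present; 1 new (4)
  "5169" → prefix "516" already present; 1 new (9)
  "5370242245" → prefix "53" already present; 8 new (7, 0, 2, 4, 2, 2, 4, 5)
Total nodes = 9 + 6 + 1 + 7 + 8 + 2 + 1 + 1 + 8 = 43

43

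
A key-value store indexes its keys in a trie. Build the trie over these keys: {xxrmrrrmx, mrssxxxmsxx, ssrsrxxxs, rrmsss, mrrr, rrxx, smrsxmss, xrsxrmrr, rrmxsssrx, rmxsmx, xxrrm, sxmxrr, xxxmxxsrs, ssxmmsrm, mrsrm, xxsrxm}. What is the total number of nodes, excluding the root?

90

Trace insertions, counting only characters that open a new branch:
  "xxrmrrrmx" → 9 new (x, x, r, m, r, r, r, m, x)
  "mrssxxxmsxx" → 11 new (m, r, s, s, x, x, x, m, s, x, x)
  "ssrsrxxxs" → 9 new (s, s, r, s, r, x, x, x, s)
  "rrmsss" → 6 new (r, r, m, s, s, s)
  "mrrr" → prefix "mr" already present; 2 new (r, r)
  "rrxx" → prefix "rr" already present; 2 new (x, x)
  "smrsxmss" → prefix "s" already present; 7 new (m, r, s, x, m, s, s)
  "xrsxrmrr" → prefix "x" already present; 7 new (r, s, x, r, m, r, r)
  "rrmxsssrx" → prefix "rrm" already present; 6 new (x, s, s, s, r, x)
  "rmxsmx" → prefix "r" already present; 5 new (m, x, s, m, x)
  "xxrrm" → prefix "xxr" already present; 2 new (r, m)
  "sxmxrr" → prefix "s" already present; 5 new (x, m, x, r, r)
  "xxxmxxsrs" → prefix "xx" already present; 7 new (x, m, x, x, s, r, s)
  "ssxmmsrm" → prefix "ss" already present; 6 new (x, m, m, s, r, m)
  "mrsrm" → prefix "mrs" already present; 2 new (r, m)
  "xxsrxm" → prefix "xx" already present; 4 new (s, r, x, m)
Total nodes = 9 + 11 + 9 + 6 + 2 + 2 + 7 + 7 + 6 + 5 + 2 + 5 + 7 + 6 + 2 + 4 = 90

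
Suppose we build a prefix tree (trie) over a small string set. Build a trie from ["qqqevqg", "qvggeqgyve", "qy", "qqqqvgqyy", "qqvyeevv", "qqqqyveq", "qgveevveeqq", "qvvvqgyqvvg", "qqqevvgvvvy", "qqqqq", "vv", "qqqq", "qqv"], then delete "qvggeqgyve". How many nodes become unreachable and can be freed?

After clearing the end-marker at "qvggeqgyve", prune upward until reaching a node still needed by another word.
The suffix "ggeqgyve" (8 nodes) is used only by "qvggeqgyve"; the node for "qv" still has the child "v", so pruning stops there.
Nodes removed: 8

8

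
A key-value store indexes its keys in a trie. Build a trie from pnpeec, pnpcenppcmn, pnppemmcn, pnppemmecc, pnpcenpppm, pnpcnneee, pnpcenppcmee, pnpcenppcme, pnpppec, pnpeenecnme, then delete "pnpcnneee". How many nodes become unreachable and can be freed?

5

After clearing the end-marker at "pnpcnneee", prune upward until reaching a node still needed by another word.
The suffix "nneee" (5 nodes) is used only by "pnpcnneee"; the node for "pnpc" still has the child "e", so pruning stops there.
Nodes removed: 5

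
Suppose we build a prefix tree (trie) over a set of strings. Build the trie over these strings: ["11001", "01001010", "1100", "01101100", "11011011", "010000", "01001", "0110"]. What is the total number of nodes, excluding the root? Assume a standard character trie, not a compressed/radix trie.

26

Trie structure (* marks end of a word):
(root)
├─ 0
│  └─ 1
│     ├─ 0
│     │  └─ 0
│     │     ├─ 0
│     │     │  └─ 0 *
│     │     └─ 1 *
│     │        └─ 0
│     │           └─ 1
│     │              └─ 0 *
│     └─ 1
│        └─ 0 *
│           └─ 1
│              └─ 1
│                 └─ 0
│                    └─ 0 *
└─ 1
   └─ 1
      └─ 0
         ├─ 0 *
         │  └─ 1 *
         └─ 1
            └─ 1
               └─ 0
                  └─ 1
                     └─ 1 *
Counting every labelled node above: 26.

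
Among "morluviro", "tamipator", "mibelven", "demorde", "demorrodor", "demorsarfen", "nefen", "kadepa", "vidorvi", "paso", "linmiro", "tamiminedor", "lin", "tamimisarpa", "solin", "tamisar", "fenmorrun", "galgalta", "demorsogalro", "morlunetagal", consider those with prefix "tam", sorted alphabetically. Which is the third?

tamipator

Words with prefix "tam", in lexicographic order: "tamiminedor", "tamimisarpa", "tamipator", "tamisar"
Position 3: tamipator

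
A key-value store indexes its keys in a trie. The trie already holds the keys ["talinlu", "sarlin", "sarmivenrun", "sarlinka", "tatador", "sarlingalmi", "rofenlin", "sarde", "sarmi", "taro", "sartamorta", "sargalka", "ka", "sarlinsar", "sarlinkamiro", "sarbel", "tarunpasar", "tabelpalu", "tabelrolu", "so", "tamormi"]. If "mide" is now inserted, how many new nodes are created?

"mide" shares no prefix with any stored word, so all 4 characters open new nodes.
4 − 0 = 4 new nodes.

4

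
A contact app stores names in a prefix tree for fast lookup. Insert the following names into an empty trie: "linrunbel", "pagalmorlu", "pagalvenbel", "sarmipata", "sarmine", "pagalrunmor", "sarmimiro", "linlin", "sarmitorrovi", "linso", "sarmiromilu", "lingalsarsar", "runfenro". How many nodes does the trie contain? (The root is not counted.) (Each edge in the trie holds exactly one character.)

81

Count nodes per top-level branch (shared prefixes stored once):
  'l'-branch (lingalsarsar, linlin, linrunbel, linso): 23 nodes
  'p'-branch (pagalmorlu, pagalrunmor, pagalvenbel): 22 nodes
  'r'-branch (runfenro): 8 nodes
  's'-branch (sarmimiro, sarmine, sarmipata, sarmiromilu, sarmitorrovi): 28 nodes
Sum: 81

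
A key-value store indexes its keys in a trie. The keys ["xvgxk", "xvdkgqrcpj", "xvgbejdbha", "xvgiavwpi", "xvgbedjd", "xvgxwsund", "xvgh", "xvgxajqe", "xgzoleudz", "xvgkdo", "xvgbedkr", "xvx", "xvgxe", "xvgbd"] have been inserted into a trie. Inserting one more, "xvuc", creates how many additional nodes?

2

The longest prefix of "xvuc" already in the trie is "xv" (length 2).
So 4 − 2 = 2 new nodes.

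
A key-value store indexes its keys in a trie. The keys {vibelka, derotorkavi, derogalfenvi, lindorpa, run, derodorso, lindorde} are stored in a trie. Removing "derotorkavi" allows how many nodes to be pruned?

7

A node on "derotorkavi"'s path can go only if nothing else ends at it or branches off below it.
The suffix "torkavi" (7 nodes) is used only by "derotorkavi"; the node for "dero" still has the child "g", so pruning stops there.
Nodes removed: 7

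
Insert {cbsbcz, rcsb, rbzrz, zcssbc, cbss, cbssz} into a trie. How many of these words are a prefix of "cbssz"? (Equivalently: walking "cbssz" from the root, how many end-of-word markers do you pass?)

Check each prefix of "cbssz" against the stored set — each match is an end-marker on the path.
Prefixes of the query that are stored words: "cbss", "cbssz"
Count: 2

2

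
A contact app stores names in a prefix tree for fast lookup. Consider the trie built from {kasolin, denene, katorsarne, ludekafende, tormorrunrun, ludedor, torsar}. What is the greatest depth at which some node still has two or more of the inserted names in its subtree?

4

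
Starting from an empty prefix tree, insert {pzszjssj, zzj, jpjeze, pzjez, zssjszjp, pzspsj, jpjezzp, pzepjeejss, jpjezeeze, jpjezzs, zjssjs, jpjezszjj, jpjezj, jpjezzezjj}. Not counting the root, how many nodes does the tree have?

58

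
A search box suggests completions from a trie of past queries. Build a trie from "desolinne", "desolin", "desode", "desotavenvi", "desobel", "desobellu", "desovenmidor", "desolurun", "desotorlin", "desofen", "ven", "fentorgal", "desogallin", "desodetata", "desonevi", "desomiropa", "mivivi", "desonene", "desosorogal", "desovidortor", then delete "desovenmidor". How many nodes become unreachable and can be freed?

After clearing the end-marker at "desovenmidor", prune upward until reaching a node still needed by another word.
The suffix "enmidor" (7 nodes) is used only by "desovenmidor"; the node for "desov" still has the child "i", so pruning stops there.
Nodes removed: 7

7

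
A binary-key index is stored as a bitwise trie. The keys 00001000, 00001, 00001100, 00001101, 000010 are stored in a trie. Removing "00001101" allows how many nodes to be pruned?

1

After clearing the end-marker at "00001101", prune upward until reaching a node still needed by another word.
The suffix "1" (1 node) is used only by "00001101"; the node for "0000110" still has the child "0", so pruning stops there.
Nodes removed: 1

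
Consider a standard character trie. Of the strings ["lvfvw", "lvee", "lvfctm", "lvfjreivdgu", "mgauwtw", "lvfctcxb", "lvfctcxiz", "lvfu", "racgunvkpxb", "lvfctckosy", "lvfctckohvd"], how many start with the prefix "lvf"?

Filter for entries beginning with "lvf":
Words under "lvf": lvfctckohvd, lvfctckosy, lvfctcxb, lvfctcxiz, lvfctm, lvfjreivdgu, lvfu, lvfvw
Count: 8

8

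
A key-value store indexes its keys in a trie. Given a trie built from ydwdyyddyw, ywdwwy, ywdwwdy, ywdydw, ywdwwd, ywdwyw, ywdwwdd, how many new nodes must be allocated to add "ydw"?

Every character of "ydw" already lies on an existing path (it is a prefix of some stored word).
No new nodes are needed: 0.

0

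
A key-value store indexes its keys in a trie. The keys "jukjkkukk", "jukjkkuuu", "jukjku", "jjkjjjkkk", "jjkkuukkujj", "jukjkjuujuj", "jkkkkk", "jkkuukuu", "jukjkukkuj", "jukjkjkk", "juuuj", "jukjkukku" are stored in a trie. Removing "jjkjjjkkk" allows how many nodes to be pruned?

After clearing the end-marker at "jjkjjjkkk", prune upward until reaching a node still needed by another word.
The suffix "jjjkkk" (6 nodes) is used only by "jjkjjjkkk"; the node for "jjk" still has the child "k", so pruning stops there.
Nodes removed: 6

6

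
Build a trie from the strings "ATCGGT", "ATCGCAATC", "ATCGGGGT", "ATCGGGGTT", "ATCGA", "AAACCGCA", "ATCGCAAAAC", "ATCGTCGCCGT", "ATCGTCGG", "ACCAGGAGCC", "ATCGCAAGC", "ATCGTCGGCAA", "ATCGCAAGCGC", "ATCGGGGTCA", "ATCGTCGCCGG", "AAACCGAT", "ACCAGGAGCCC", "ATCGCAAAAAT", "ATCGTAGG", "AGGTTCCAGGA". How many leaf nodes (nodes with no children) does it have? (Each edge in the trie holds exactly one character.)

A leaf is a node with no children — equivalently, the end of a word that is not a proper prefix of any other stored word.
Those words: "AAACCGAT", "AAACCGCA", "ACCAGGAGCCC", "AGGTTCCAGGA", "ATCGA", "ATCGCAAAAAT", "ATCGCAAAAC", "ATCGCAAGCGC", "ATCGCAATC", "ATCGGGGTCA", "ATCGGGGTT", "ATCGGT", "ATCGTAGG", "ATCGTCGCCGG", "ATCGTCGCCGT", "ATCGTCGGCAA"
Leaf count: 16

16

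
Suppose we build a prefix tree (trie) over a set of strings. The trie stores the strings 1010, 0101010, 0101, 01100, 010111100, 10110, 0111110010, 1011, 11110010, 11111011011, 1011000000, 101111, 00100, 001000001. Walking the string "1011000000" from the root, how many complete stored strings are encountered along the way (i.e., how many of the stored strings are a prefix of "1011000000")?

3

Walk "1011000000" from the root; an end-of-word marker is hit whenever a stored word is a prefix of "1011000000".
Prefixes of the query that are stored words: "1011", "10110", "1011000000"
Count: 3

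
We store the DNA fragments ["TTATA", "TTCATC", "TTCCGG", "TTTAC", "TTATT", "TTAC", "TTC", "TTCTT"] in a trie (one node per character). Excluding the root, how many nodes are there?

For each word, the new-node count is its length minus the longest prefix already in the trie:
  "TTATA" → 5 new (T, T, A, T, A)
  "TTCATC" → prefix "TT" already present; 4 new (C, A, T, C)
  "TTCCGG" → prefix "TTC" already present; 3 new (C, G, G)
  "TTTAC" → prefix "TT" already present; 3 new (T, A, C)
  "TTATT" → prefix "TTAT" already present; 1 new (T)
  "TTAC" → prefix "TTA" already present; 1 new (C)
  "TTC" → prefix "TTC" already present; 0 new (none)
  "TTCTT" → prefix "TTC" already present; 2 new (T, T)
Total nodes = 5 + 4 + 3 + 3 + 1 + 1 + 0 + 2 = 19

19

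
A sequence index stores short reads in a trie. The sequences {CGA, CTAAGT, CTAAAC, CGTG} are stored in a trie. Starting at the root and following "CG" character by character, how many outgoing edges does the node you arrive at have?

Follow the path "CG" to its node, then look at its outgoing edges.
Characters that immediately follow "CG" among the stored strings: {A, T}.
That node has 2 child edges.

2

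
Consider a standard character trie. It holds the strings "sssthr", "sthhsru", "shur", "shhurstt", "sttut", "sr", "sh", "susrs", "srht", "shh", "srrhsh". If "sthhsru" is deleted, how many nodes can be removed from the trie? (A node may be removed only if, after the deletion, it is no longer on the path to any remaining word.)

5

A node on "sthhsru"'s path can go only if nothing else ends at it or branches off below it.
The suffix "hhsru" (5 nodes) is used only by "sthhsru"; the node for "st" still has the child "t", so pruning stops there.
Nodes removed: 5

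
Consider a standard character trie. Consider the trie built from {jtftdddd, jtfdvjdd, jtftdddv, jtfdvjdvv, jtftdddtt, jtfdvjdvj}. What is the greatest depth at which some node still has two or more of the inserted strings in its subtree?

Look for the deepest trie node that still has at least two words in its subtree.
e.g. "jtfdvjdvj" and "jtfdvjdvv" share the prefix "jtfdvjdv" of length 8; no pair shares a longer one.
Longest shared-prefix length: 8

8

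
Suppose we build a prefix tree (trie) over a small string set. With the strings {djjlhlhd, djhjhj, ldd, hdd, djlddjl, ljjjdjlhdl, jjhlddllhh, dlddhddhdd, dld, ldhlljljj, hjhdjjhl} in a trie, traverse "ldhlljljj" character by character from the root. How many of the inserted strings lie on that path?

Traverse "ldhlljljj" character by character; count nodes along the way that are marked as word ends.
Prefixes of the query that are stored words: "ldhlljljj"
Count: 1

1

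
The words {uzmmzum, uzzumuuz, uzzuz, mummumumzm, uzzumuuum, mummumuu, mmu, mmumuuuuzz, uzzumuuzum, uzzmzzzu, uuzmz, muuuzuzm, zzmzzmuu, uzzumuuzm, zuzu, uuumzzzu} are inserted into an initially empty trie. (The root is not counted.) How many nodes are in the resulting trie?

71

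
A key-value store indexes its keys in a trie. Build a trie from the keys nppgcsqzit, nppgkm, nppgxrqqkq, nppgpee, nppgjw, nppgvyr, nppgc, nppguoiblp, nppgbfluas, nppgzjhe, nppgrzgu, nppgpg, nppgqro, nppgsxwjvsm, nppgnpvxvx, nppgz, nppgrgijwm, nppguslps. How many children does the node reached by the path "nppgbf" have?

1

Walk "nppgbf" from the root, arriving at one node.
Distinct next characters after "nppgbf": l.
That node has 1 child edge.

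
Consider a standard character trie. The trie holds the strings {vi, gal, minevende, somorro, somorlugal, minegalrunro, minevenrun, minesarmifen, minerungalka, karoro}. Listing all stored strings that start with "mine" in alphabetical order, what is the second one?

minerungalka

Filter for "mine…" and sort: "minegalrunro", "minerungalka", "minesarmifen", "minevende", "minevenrun"
The 2nd is minerungalka.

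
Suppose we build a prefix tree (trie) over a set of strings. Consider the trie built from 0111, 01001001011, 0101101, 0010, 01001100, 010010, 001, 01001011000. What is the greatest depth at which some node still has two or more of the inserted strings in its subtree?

Look for the deepest trie node that still has at least two words in its subtree.
"010010" and "01001001011" agree on "010010" (6 characters) before diverging; nothing deeper is shared.
Longest shared-prefix length: 6

6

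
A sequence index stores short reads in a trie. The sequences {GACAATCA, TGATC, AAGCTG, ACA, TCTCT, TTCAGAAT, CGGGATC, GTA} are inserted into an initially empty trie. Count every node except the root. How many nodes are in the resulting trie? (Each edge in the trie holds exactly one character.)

41

Count nodes per top-level branch (shared prefixes stored once):
  'A'-branch (AAGCTG, ACA): 8 nodes
  'C'-branch (CGGGATC): 7 nodes
  'G'-branch (GACAATCA, GTA): 10 nodes
  'T'-branch (TCTCT, TGATC, TTCAGAAT): 16 nodes
Sum: 41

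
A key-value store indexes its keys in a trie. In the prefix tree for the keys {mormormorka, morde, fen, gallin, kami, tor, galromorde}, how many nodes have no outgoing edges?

A leaf is a node with no children — equivalently, the end of a word that is not a proper prefix of any other stored word.
Those words: "fen", "gallin", "galromorde", "kami", "morde", "mormormorka", "tor"
Leaf count: 7

7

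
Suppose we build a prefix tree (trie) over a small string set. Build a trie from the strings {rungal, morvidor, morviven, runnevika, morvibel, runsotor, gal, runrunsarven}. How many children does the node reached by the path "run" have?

4

The children of the "run" node are the distinct next characters among strings starting with "run".
Characters that immediately follow "run" among the stored strings: {g, n, r, s}.
That node has 4 child edges.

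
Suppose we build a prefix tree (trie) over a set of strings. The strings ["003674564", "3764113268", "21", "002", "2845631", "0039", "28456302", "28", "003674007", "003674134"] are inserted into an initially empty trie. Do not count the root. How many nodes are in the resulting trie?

37

Insert word by word; a character creates a node only if that edge doesn't already exist:
  "003674564" → 9 new (0, 0, 3, 6, 7, 4, 5, 6, 4)
  "3764113268" → 10 new (3, 7, 6, 4, 1, 1, 3, 2, 6, 8)
  "21" → 2 new (2, 1)
  "002" → prefix "00" already present; 1 new (2)
  "2845631" → prefix "2" already present; 6 new (8, 4, 5, 6, 3, 1)
  "0039" → prefix "003" already present; 1 new (9)
  "28456302" → prefix "284563" already present; 2 new (0, 2)
  "28" → prefix "28" already present; 0 new (none)
  "003674007" → prefix "003674" already present; 3 new (0, 0, 7)
  "003674134" → prefix "003674" already present; 3 new (1, 3, 4)
Total nodes = 9 + 10 + 2 + 1 + 6 + 1 + 2 + 0 + 3 + 3 = 37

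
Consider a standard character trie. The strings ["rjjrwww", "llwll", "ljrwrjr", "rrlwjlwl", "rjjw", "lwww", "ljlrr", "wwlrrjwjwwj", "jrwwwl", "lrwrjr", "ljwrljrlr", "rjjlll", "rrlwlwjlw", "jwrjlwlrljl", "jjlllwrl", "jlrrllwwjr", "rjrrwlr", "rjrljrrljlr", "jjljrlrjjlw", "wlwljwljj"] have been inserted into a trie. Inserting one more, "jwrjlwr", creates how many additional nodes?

Walking "jwrjlwr" from the root, the first 6 characters ("jwrjlw") follow existing edges; "r" is the first miss.
So 7 − 6 = 1 new nodes.

1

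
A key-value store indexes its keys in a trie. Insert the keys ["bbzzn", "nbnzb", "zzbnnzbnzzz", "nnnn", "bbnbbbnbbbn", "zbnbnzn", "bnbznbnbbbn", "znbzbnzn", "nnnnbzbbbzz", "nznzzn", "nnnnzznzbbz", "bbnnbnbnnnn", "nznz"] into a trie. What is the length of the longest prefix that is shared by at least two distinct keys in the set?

Equivalently: take the maximum, over all pairs, of their longest common prefix length.
e.g. "nnnn" and "nnnnbzbbbzz" share the prefix "nnnn" of length 4; no pair shares a longer one.
Longest shared-prefix length: 4

4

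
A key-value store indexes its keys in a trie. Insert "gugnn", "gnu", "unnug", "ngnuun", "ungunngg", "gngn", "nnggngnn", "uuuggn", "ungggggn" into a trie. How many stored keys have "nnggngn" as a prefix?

1

Filter for entries beginning with "nnggngn":
Matches: "nnggngnn"
Count: 1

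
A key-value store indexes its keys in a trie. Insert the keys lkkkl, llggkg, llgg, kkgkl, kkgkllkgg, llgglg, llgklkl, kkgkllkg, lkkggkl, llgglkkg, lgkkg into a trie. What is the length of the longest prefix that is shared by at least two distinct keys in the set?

8

Equivalently: take the maximum, over all pairs, of their longest common prefix length.
"kkgkllkg" and "kkgkllkgg" agree on "kkgkllkg" (8 characters) before diverging; nothing deeper is shared.
Longest shared-prefix length: 8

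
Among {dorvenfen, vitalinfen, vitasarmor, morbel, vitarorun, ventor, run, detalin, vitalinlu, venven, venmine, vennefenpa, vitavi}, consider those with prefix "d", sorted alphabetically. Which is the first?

Words with prefix "d", in lexicographic order: "detalin", "dorvenfen"
Position 1: detalin

detalin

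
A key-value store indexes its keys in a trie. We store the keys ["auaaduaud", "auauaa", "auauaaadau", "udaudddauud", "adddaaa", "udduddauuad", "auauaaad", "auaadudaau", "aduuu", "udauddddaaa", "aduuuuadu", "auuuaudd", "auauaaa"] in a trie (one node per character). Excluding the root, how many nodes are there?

For each word, the new-node count is its length minus the longest prefix already in the trie:
  "auaaduaud" → 9 new (a, u, a, a, d, u, a, u, d)
  "auauaa" → prefix "aua" already present; 3 new (u, a, a)
  "auauaaadau" → prefix "auauaa" already present; 4 new (a, d, a, u)
  "udaudddauud" → 11 new (u, d, a, u, d, d, d, a, u, u, d)
  "adddaaa" → prefix "a" already present; 6 new (d, d, d, a, a, a)
  "udduddauuad" → prefix "ud" already present; 9 new (d, u, d, d, a, u, u, a, d)
  "auauaaad" → prefix "auauaaad" already present; 0 new (none)
  "auaadudaau" → prefix "auaadu" already present; 4 new (d, a, a, u)
  "aduuu" → prefix "ad" already present; 3 new (u, u, u)
  "udauddddaaa" → prefix "udauddd" already present; 4 new (d, a, a, a)
  "aduuuuadu" → prefix "aduuu" already present; 4 new (u, a, d, u)
  "auuuaudd" → prefix "au" already present; 6 new (u, u, a, u, d, d)
  "auauaaa" → prefix "auauaaa" already present; 0 new (none)
Total nodes = 9 + 3 + 4 + 11 + 6 + 9 + 0 + 4 + 3 + 4 + 4 + 6 + 0 = 63

63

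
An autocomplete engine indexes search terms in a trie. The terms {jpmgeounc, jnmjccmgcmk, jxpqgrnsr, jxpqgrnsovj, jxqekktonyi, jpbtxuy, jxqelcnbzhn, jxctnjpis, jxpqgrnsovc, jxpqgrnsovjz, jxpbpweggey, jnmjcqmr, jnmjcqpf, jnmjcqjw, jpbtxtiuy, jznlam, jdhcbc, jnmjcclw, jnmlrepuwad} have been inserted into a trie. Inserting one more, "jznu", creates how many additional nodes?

The longest prefix of "jznu" already in the trie is "jzn" (length 3).
So 4 − 3 = 1 new nodes.

1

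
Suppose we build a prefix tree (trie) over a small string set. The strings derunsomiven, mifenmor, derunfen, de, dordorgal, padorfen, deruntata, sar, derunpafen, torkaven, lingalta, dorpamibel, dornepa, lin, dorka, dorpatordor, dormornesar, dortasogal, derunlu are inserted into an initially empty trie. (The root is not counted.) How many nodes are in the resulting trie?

For each word, the new-node count is its length minus the longest prefix already in the trie:
  "derunsomiven" → 12 new (d, e, r, u, n, s, o, m, i, v, e, n)
  "mifenmor" → 8 new (m, i, f, e, n, m, o, r)
  "derunfen" → prefix "derun" already present; 3 new (f, e, n)
  "de" → prefix "de" already present; 0 new (none)
  "dordorgal" → prefix "d" already present; 8 new (o, r, d, o, r, g, a, l)
  "padorfen" → 8 new (p, a, d, o, r, f, e, n)
  "deruntata" → prefix "derun" already present; 4 new (t, a, t, a)
  "sar" → 3 new (s, a, r)
  "derunpafen" → prefix "derun" already present; 5 new (p, a, f, e, n)
  "torkaven" → 8 new (t, o, r, k, a, v, e, n)
  "lingalta" → 8 new (l, i, n, g, a, l, t, a)
  "dorpamibel" → prefix "dor" already present; 7 new (p, a, m, i, b, e, l)
  "dornepa" → prefix "dor" already present; 4 new (n, e, p, a)
  "lin" → prefix "lin" already present; 0 new (none)
  "dorka" → prefix "dor" already present; 2 new (k, a)
  "dorpatordor" → prefix "dorpa" already present; 6 new (t, o, r, d, o, r)
  "dormornesar" → prefix "dor" already present; 8 new (m, o, r, n, e, s, a, r)
  "dortasogal" → prefix "dor" already present; 7 new (t, a, s, o, g, a, l)
  "derunlu" → prefix "derun" already present; 2 new (l, u)
Total nodes = 12 + 8 + 3 + 0 + 8 + 8 + 4 + 3 + 5 + 8 + 8 + 7 + 4 + 0 + 2 + 6 + 8 + 7 + 2 = 103

103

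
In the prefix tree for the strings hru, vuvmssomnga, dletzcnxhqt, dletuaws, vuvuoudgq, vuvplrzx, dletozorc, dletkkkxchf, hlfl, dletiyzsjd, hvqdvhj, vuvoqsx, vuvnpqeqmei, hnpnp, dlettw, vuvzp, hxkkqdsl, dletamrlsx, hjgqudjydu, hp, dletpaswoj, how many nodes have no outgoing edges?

21

A leaf is a node with no children — equivalently, the end of a word that is not a proper prefix of any other stored word.
Those words: "dletamrlsx", "dletiyzsjd", "dletkkkxchf", "dletozorc", "dletpaswoj", "dlettw", "dletuaws", "dletzcnxhqt", "hjgqudjydu", "hlfl", "hnpnp", "hp", "hru", "hvqdvhj", "hxkkqdsl", "vuvmssomnga", "vuvnpqeqmei", "vuvoqsx", "vuvplrzx", "vuvuoudgq", "vuvzp"
Leaf count: 21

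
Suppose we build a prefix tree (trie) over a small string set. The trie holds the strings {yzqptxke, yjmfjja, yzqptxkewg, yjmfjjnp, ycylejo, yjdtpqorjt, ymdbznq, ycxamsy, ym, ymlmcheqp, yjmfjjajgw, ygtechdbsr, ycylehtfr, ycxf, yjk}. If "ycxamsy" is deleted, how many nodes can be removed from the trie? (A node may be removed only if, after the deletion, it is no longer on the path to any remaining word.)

Walk "ycxamsy" from the leaf back toward the root, removing each node that no remaining word uses.
The suffix "amsy" (4 nodes) is used only by "ycxamsy"; the node for "ycx" still has the child "f", so pruning stops there.
Nodes removed: 4

4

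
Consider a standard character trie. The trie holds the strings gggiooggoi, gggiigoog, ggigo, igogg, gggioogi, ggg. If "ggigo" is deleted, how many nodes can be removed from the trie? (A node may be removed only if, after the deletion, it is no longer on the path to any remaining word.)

3

Walk "ggigo" from the leaf back toward the root, removing each node that no remaining word uses.
The suffix "igo" (3 nodes) is used only by "ggigo"; the node for "gg" still has the child "g", so pruning stops there.
Nodes removed: 3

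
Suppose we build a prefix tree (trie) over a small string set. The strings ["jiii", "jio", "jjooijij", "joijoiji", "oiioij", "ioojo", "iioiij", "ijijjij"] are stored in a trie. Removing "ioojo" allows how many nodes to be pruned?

Walk "ioojo" from the leaf back toward the root, removing each node that no remaining word uses.
The suffix "oojo" (4 nodes) is used only by "ioojo"; the node for "i" still has the child "i", so pruning stops there.
Nodes removed: 4

4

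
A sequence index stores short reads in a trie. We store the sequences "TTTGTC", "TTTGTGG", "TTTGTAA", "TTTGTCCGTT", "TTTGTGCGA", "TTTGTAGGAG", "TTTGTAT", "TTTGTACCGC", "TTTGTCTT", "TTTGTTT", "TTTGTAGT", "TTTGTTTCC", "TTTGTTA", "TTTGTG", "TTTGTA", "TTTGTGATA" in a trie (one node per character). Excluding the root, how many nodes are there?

37

Insert word by word; a character creates a node only if that edge doesn't already exist:
  "TTTGTC" → 6 new (T, T, T, G, T, C)
  "TTTGTGG" → prefix "TTTGT" already present; 2 new (G, G)
  "TTTGTAA" → prefix "TTTGT" already present; 2 new (A, A)
  "TTTGTCCGTT" → prefix "TTTGTC" already present; 4 new (C, G, T, T)
  "TTTGTGCGA" → prefix "TTTGTG" already present; 3 new (C, G, A)
  "TTTGTAGGAG" → prefix "TTTGTA" already present; 4 new (G, G, A, G)
  "TTTGTAT" → prefix "TTTGTA" already present; 1 new (T)
  "TTTGTACCGC" → prefix "TTTGTA" already present; 4 new (C, C, G, C)
  "TTTGTCTT" → prefix "TTTGTC" already present; 2 new (T, T)
  "TTTGTTT" → prefix "TTTGT" already present; 2 new (T, T)
  "TTTGTAGT" → prefix "TTTGTAG" already present; 1 new (T)
  "TTTGTTTCC" → prefix "TTTGTTT" already present; 2 new (C, C)
  "TTTGTTA" → prefix "TTTGTT" already present; 1 new (A)
  "TTTGTG" → prefix "TTTGTG" already present; 0 new (none)
  "TTTGTA" → prefix "TTTGTA" already present; 0 new (none)
  "TTTGTGATA" → prefix "TTTGTG" already present; 3 new (A, T, A)
Total nodes = 6 + 2 + 2 + 4 + 3 + 4 + 1 + 4 + 2 + 2 + 1 + 2 + 1 + 0 + 0 + 3 = 37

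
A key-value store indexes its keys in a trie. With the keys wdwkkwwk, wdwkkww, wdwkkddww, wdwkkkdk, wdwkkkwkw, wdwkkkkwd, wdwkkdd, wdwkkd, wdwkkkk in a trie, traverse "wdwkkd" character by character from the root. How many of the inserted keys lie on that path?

Traverse "wdwkkd" character by character; count nodes along the way that are marked as word ends.
Prefixes of the query that are stored words: "wdwkkd"
Count: 1

1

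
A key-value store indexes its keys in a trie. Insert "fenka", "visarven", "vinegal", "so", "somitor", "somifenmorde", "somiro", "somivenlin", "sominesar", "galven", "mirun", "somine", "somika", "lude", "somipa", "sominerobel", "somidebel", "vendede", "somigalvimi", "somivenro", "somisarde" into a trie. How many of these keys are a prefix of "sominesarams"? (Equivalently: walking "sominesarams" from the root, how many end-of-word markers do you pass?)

3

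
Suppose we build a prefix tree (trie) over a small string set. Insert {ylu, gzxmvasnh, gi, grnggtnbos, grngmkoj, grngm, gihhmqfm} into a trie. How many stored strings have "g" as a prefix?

6

Walk to "g"; the words in its subtree are exactly those with that prefix.
Words under "g": gi, gihhmqfm, grnggtnbos, grngm, grngmkoj, gzxmvasnh
Count: 6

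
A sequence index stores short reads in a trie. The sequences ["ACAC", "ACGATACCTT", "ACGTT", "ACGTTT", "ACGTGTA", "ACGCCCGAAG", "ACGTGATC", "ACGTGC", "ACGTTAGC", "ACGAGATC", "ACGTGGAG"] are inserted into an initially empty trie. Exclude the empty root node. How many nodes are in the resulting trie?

39

Trie structure (* marks end of a word):
(root)
└─ A
   └─ C
      ├─ A
      │  └─ C *
      └─ G
         ├─ A
         │  ├─ G
         │  │  └─ A
         │  │     └─ T
         │  │        └─ C *
         │  └─ T
         │     └─ A
         │        └─ C
         │           └─ C
         │              └─ T
         │                 └─ T *
         ├─ C
         │  └─ C
         │     └─ C
         │        └─ G
         │           └─ A
         │              └─ A
         │                 └─ G *
         └─ T
            ├─ G
            │  ├─ A
            │  │  └─ T
            │  │     └─ C *
            │  ├─ C *
            │  ├─ G
            │  │  └─ A
            │  │     └─ G *
            │  └─ T
            │     └─ A *
            └─ T *
               ├─ A
               │  └─ G
               │     └─ C *
               └─ T *
Counting every labelled node above: 39.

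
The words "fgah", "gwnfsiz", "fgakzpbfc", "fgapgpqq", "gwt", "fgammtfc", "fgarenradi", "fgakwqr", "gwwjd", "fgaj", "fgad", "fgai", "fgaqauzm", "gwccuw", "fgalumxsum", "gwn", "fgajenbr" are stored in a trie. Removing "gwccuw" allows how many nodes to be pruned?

4

A node on "gwccuw"'s path can go only if nothing else ends at it or branches off below it.
The suffix "ccuw" (4 nodes) is used only by "gwccuw"; the node for "gw" still has the child "n", so pruning stops there.
Nodes removed: 4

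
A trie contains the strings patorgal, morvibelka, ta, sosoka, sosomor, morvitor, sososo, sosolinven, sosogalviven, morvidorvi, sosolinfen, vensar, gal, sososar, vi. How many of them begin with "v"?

2

Filter for entries beginning with "v":
Matches: "vensar", "vi"
Count: 2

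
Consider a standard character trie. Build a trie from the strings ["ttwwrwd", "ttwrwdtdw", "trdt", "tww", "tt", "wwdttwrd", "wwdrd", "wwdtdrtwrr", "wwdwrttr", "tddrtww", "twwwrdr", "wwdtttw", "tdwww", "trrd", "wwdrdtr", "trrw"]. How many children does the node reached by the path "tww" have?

1

The children of the "tww" node are the distinct next characters among strings starting with "tww".
Characters that immediately follow "tww" among the stored strings: {w}.
That node has 1 child edge.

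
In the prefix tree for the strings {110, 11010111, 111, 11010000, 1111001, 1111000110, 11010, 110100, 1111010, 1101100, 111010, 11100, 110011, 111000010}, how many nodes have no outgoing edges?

Leaves are exactly the stored words that no other stored word extends.
Those words: "110011", "11010000", "11010111", "1101100", "111000010", "111010", "1111000110", "1111001", "1111010"
Leaf count: 9

9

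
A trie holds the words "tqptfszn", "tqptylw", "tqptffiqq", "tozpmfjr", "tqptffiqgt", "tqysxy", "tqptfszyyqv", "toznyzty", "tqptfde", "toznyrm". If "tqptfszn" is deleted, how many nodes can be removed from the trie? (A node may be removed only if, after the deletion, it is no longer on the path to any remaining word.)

1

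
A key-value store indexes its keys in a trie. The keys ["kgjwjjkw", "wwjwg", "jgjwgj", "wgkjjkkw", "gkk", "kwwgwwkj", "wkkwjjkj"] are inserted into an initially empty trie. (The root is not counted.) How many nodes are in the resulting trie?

Insert word by word; a character creates a node only if that edge doesn't already exist:
  "kgjwjjkw" → 8 new (k, g, j, w, j, j, k, w)
  "wwjwg" → 5 new (w, w, j, w, g)
  "jgjwgj" → 6 new (j, g, j, w, g, j)
  "wgkjjkkw" → prefix "w" already present; 7 new (g, k, j, j, k, k, w)
  "gkk" → 3 new (g, k, k)
  "kwwgwwkj" → prefix "k" already present; 7 new (w, w, g, w, w, k, j)
  "wkkwjjkj" → prefix "w" already present; 7 new (k, k, w, j, j, k, j)
Total nodes = 8 + 5 + 6 + 7 + 3 + 7 + 7 = 43

43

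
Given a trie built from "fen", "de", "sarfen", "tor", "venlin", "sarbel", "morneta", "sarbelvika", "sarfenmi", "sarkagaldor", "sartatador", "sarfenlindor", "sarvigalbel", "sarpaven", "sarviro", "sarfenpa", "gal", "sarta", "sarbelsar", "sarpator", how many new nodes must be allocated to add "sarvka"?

2

"sarv" is already a path in the trie; the remaining "ka" must be added.
New nodes needed: |"sarvka"| − 4 = 6 − 4 = 2.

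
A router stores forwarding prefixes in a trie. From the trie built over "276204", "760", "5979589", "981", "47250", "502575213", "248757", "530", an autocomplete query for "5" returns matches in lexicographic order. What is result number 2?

530

Words with prefix "5", in lexicographic order: "502575213", "530", "5979589"
Position 2: 530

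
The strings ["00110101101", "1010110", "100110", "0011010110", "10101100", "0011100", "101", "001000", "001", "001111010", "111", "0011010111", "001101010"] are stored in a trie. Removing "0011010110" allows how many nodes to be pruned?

0

After clearing the end-marker at "0011010110", prune upward until reaching a node still needed by another word.
Every node on "0011010110" is still needed (e.g. by "00110101101"), so nothing is freed.
Nodes removed: 0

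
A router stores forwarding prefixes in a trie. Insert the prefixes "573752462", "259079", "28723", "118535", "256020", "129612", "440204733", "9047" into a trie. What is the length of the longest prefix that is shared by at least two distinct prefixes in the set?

The deepest shared node is where two words last agree before diverging.
"256020" and "259079" agree on "25" (2 characters) before diverging; nothing deeper is shared.
Longest shared-prefix length: 2

2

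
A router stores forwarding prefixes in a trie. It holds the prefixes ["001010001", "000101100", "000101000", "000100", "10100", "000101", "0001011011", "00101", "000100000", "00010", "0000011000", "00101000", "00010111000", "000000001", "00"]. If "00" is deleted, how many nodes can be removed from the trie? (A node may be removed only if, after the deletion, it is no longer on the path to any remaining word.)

Walk "00" from the leaf back toward the root, removing each node that no remaining word uses.
Every node on "00" is still needed (e.g. by "001010001"), so nothing is freed.
Nodes removed: 0

0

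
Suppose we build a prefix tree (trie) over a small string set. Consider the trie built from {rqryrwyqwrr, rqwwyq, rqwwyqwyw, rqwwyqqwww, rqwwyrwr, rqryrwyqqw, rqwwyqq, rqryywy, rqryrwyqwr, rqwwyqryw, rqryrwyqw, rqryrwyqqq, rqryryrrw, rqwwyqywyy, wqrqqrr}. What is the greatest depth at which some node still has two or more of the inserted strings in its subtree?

10

The deepest shared node is where two words last agree before diverging.
e.g. "rqryrwyqwr" and "rqryrwyqwrr" share the prefix "rqryrwyqwr" of length 10; no pair shares a longer one.
Longest shared-prefix length: 10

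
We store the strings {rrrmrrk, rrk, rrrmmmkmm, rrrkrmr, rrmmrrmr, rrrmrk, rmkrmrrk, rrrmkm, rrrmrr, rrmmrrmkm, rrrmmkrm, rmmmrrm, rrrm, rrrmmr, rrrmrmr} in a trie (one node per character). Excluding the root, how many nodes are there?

46

For each word, the new-node count is its length minus the longest prefix already in the trie:
  "rrrmrrk" → 7 new (r, r, r, m, r, r, k)
  "rrk" → prefix "rr" already present; 1 new (k)
  "rrrmmmkmm" → prefix "rrrm" already present; 5 new (m, m, k, m, m)
  "rrrkrmr" → prefix "rrr" already present; 4 new (k, r, m, r)
  "rrmmrrmr" → prefix "rr" already present; 6 new (m, m, r, r, m, r)
  "rrrmrk" → prefix "rrrmr" already present; 1 new (k)
  "rmkrmrrk" → prefix "r" already present; 7 new (m, k, r, m, r, r, k)
  "rrrmkm" → prefix "rrrm" already present; 2 new (k, m)
  "rrrmrr" → prefix "rrrmrr" already present; 0 new (none)
  "rrmmrrmkm" → prefix "rrmmrrm" already present; 2 new (k, m)
  "rrrmmkrm" → prefix "rrrmm" already present; 3 new (k, r, m)
  "rmmmrrm" → prefix "rm" already present; 5 new (m, m, r, r, m)
  "rrrm" → prefix "rrrm" already present; 0 new (none)
  "rrrmmr" → prefix "rrrmm" already present; 1 new (r)
  "rrrmrmr" → prefix "rrrmr" already present; 2 new (m, r)
Total nodes = 7 + 1 + 5 + 4 + 6 + 1 + 7 + 2 + 0 + 2 + 3 + 5 + 0 + 1 + 2 = 46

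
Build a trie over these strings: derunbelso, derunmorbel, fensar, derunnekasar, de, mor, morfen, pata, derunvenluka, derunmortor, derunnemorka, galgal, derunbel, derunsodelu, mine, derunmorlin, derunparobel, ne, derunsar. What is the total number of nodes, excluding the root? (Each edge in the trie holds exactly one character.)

83

Trace insertions, counting only characters that open a new branch:
  "derunbelso" → 10 new (d, e, r, u, n, b, e, l, s, o)
  "derunmorbel" → prefix "derun" already present; 6 new (m, o, r, b, e, l)
  "fensar" → 6 new (f, e, n, s, a, r)
  "derunnekasar" → prefix "derun" already present; 7 new (n, e, k, a, s, a, r)
  "de" → prefix "de" already present; 0 new (none)
  "mor" → 3 new (m, o, r)
  "morfen" → prefix "mor" already present; 3 new (f, e, n)
  "pata" → 4 new (p, a, t, a)
  "derunvenluka" → prefix "derun" already present; 7 new (v, e, n, l, u, k, a)
  "derunmortor" → prefix "derunmor" already present; 3 new (t, o, r)
  "derunnemorka" → prefix "derunne" already present; 5 new (m, o, r, k, a)
  "galgal" → 6 new (g, a, l, g, a, l)
  "derunbel" → prefix "derunbel" already present; 0 new (none)
  "derunsodelu" → prefix "derun" already present; 6 new (s, o, d, e, l, u)
  "mine" → prefix "m" already present; 3 new (i, n, e)
  "derunmorlin" → prefix "derunmor" already present; 3 new (l, i, n)
  "derunparobel" → prefix "derun" already present; 7 new (p, a, r, o, b, e, l)
  "ne" → 2 new (n, e)
  "derunsar" → prefix "deruns" already present; 2 new (a, r)
Total nodes = 10 + 6 + 6 + 7 + 0 + 3 + 3 + 4 + 7 + 3 + 5 + 6 + 0 + 6 + 3 + 3 + 7 + 2 + 2 = 83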